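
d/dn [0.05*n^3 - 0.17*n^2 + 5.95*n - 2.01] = 0.15*n^2 - 0.34*n + 5.95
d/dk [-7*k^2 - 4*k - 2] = -14*k - 4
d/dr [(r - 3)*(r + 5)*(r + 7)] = 3*r^2 + 18*r - 1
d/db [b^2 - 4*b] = 2*b - 4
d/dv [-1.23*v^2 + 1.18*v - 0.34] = 1.18 - 2.46*v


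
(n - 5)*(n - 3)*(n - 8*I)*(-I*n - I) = -I*n^4 - 8*n^3 + 7*I*n^3 + 56*n^2 - 7*I*n^2 - 56*n - 15*I*n - 120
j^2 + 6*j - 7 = (j - 1)*(j + 7)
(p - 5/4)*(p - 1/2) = p^2 - 7*p/4 + 5/8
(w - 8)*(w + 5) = w^2 - 3*w - 40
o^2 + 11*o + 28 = (o + 4)*(o + 7)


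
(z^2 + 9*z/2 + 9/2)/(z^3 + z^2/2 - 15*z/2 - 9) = (z + 3)/(z^2 - z - 6)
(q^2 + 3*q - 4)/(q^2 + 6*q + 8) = (q - 1)/(q + 2)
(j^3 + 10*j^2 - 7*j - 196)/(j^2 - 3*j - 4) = (j^2 + 14*j + 49)/(j + 1)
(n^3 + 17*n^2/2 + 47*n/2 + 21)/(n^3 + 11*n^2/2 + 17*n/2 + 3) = (2*n + 7)/(2*n + 1)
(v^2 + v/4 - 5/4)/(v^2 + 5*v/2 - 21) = (4*v^2 + v - 5)/(2*(2*v^2 + 5*v - 42))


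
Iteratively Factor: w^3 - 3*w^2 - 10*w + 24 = (w - 2)*(w^2 - w - 12) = (w - 4)*(w - 2)*(w + 3)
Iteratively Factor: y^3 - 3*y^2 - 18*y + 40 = (y + 4)*(y^2 - 7*y + 10) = (y - 5)*(y + 4)*(y - 2)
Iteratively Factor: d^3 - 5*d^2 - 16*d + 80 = (d - 5)*(d^2 - 16) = (d - 5)*(d + 4)*(d - 4)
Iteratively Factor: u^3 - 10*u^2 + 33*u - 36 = (u - 3)*(u^2 - 7*u + 12) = (u - 4)*(u - 3)*(u - 3)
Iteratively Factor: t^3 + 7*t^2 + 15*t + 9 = (t + 1)*(t^2 + 6*t + 9) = (t + 1)*(t + 3)*(t + 3)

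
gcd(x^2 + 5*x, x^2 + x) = x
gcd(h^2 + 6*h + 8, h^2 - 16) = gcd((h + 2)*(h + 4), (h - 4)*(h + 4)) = h + 4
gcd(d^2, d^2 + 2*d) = d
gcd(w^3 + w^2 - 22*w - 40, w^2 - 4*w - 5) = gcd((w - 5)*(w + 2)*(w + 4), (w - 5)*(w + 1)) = w - 5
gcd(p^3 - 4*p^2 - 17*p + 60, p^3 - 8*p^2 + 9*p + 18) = p - 3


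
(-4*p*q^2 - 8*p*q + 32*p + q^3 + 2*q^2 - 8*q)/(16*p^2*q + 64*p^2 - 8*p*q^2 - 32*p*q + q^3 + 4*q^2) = (2 - q)/(4*p - q)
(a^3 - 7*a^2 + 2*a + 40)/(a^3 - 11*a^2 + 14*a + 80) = (a - 4)/(a - 8)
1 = 1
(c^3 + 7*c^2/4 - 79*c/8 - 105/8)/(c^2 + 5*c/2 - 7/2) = (4*c^2 - 7*c - 15)/(4*(c - 1))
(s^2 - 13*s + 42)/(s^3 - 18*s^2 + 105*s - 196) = (s - 6)/(s^2 - 11*s + 28)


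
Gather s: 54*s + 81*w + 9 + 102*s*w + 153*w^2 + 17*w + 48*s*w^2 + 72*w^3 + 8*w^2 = s*(48*w^2 + 102*w + 54) + 72*w^3 + 161*w^2 + 98*w + 9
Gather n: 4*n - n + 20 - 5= 3*n + 15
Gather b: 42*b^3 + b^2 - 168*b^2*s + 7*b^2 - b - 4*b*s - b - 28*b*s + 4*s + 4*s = 42*b^3 + b^2*(8 - 168*s) + b*(-32*s - 2) + 8*s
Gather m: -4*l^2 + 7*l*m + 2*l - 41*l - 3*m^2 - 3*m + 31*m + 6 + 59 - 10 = -4*l^2 - 39*l - 3*m^2 + m*(7*l + 28) + 55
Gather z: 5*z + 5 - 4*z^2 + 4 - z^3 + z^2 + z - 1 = -z^3 - 3*z^2 + 6*z + 8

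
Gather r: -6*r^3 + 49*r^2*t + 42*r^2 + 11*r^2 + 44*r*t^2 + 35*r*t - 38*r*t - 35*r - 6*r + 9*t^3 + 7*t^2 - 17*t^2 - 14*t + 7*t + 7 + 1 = -6*r^3 + r^2*(49*t + 53) + r*(44*t^2 - 3*t - 41) + 9*t^3 - 10*t^2 - 7*t + 8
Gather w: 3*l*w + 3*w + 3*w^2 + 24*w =3*w^2 + w*(3*l + 27)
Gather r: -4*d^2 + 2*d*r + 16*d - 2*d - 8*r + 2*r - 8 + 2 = -4*d^2 + 14*d + r*(2*d - 6) - 6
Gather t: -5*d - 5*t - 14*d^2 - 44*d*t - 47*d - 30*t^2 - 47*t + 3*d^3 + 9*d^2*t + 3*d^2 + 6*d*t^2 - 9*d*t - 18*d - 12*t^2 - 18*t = 3*d^3 - 11*d^2 - 70*d + t^2*(6*d - 42) + t*(9*d^2 - 53*d - 70)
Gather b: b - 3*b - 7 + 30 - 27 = -2*b - 4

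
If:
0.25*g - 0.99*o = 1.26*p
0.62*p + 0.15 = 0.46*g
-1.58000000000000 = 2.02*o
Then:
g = 1.58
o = -0.78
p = 0.93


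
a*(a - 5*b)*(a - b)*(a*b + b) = a^4*b - 6*a^3*b^2 + a^3*b + 5*a^2*b^3 - 6*a^2*b^2 + 5*a*b^3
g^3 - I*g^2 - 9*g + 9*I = (g - 3)*(g + 3)*(g - I)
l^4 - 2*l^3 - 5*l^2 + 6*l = l*(l - 3)*(l - 1)*(l + 2)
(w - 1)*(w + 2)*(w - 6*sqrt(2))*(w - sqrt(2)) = w^4 - 7*sqrt(2)*w^3 + w^3 - 7*sqrt(2)*w^2 + 10*w^2 + 12*w + 14*sqrt(2)*w - 24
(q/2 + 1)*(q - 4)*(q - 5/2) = q^3/2 - 9*q^2/4 - 3*q/2 + 10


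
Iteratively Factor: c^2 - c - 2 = (c + 1)*(c - 2)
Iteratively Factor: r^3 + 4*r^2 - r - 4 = (r - 1)*(r^2 + 5*r + 4) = (r - 1)*(r + 4)*(r + 1)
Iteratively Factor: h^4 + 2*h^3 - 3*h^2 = (h - 1)*(h^3 + 3*h^2) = h*(h - 1)*(h^2 + 3*h) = h*(h - 1)*(h + 3)*(h)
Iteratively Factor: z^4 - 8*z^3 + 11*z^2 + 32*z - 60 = (z - 2)*(z^3 - 6*z^2 - z + 30) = (z - 3)*(z - 2)*(z^2 - 3*z - 10) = (z - 3)*(z - 2)*(z + 2)*(z - 5)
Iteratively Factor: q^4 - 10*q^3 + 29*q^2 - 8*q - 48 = (q - 4)*(q^3 - 6*q^2 + 5*q + 12) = (q - 4)*(q - 3)*(q^2 - 3*q - 4) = (q - 4)*(q - 3)*(q + 1)*(q - 4)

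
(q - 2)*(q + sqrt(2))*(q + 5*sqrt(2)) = q^3 - 2*q^2 + 6*sqrt(2)*q^2 - 12*sqrt(2)*q + 10*q - 20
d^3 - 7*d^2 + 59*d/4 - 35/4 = (d - 7/2)*(d - 5/2)*(d - 1)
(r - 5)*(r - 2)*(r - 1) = r^3 - 8*r^2 + 17*r - 10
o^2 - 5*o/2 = o*(o - 5/2)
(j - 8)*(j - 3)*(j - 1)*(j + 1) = j^4 - 11*j^3 + 23*j^2 + 11*j - 24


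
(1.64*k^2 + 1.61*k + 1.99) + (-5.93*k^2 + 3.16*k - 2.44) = -4.29*k^2 + 4.77*k - 0.45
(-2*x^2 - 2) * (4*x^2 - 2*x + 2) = -8*x^4 + 4*x^3 - 12*x^2 + 4*x - 4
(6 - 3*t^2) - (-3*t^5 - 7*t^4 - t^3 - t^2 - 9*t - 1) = 3*t^5 + 7*t^4 + t^3 - 2*t^2 + 9*t + 7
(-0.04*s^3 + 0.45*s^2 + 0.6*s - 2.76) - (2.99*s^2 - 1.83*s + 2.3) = -0.04*s^3 - 2.54*s^2 + 2.43*s - 5.06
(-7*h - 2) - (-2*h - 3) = 1 - 5*h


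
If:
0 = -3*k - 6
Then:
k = -2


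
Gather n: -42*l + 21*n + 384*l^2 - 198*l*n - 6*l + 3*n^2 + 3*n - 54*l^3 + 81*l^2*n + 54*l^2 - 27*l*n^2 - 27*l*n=-54*l^3 + 438*l^2 - 48*l + n^2*(3 - 27*l) + n*(81*l^2 - 225*l + 24)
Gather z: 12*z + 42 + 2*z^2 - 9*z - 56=2*z^2 + 3*z - 14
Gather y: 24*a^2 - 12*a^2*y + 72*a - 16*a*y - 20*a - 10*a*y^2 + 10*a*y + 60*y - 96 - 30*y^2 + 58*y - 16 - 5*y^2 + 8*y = 24*a^2 + 52*a + y^2*(-10*a - 35) + y*(-12*a^2 - 6*a + 126) - 112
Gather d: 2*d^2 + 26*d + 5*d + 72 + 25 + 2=2*d^2 + 31*d + 99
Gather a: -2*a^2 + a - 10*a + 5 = -2*a^2 - 9*a + 5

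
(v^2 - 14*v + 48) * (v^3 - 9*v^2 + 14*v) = v^5 - 23*v^4 + 188*v^3 - 628*v^2 + 672*v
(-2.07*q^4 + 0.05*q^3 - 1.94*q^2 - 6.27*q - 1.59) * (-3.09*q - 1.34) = 6.3963*q^5 + 2.6193*q^4 + 5.9276*q^3 + 21.9739*q^2 + 13.3149*q + 2.1306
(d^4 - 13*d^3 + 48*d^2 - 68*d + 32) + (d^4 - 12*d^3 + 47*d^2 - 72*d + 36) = 2*d^4 - 25*d^3 + 95*d^2 - 140*d + 68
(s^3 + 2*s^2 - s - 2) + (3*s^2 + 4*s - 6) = s^3 + 5*s^2 + 3*s - 8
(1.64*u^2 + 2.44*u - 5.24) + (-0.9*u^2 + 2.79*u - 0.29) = 0.74*u^2 + 5.23*u - 5.53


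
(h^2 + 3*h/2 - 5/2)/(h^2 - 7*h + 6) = (h + 5/2)/(h - 6)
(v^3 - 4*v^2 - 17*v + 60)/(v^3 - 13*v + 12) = (v - 5)/(v - 1)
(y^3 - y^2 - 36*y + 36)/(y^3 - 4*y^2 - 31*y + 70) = (y^3 - y^2 - 36*y + 36)/(y^3 - 4*y^2 - 31*y + 70)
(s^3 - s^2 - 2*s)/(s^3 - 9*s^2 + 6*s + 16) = s/(s - 8)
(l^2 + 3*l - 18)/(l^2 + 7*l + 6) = (l - 3)/(l + 1)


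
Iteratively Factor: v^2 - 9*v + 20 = (v - 5)*(v - 4)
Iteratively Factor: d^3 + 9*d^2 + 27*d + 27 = (d + 3)*(d^2 + 6*d + 9) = (d + 3)^2*(d + 3)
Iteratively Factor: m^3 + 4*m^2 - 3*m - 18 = (m + 3)*(m^2 + m - 6) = (m - 2)*(m + 3)*(m + 3)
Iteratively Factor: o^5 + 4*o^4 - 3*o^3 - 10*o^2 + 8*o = (o + 2)*(o^4 + 2*o^3 - 7*o^2 + 4*o) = (o - 1)*(o + 2)*(o^3 + 3*o^2 - 4*o) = (o - 1)*(o + 2)*(o + 4)*(o^2 - o) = o*(o - 1)*(o + 2)*(o + 4)*(o - 1)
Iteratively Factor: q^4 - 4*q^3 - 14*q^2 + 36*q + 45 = (q - 5)*(q^3 + q^2 - 9*q - 9) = (q - 5)*(q + 1)*(q^2 - 9) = (q - 5)*(q - 3)*(q + 1)*(q + 3)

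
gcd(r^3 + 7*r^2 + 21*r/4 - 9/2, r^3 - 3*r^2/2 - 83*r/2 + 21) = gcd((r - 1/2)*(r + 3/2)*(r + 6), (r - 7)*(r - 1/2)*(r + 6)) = r^2 + 11*r/2 - 3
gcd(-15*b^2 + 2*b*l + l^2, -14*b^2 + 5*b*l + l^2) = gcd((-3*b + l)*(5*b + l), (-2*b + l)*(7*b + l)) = 1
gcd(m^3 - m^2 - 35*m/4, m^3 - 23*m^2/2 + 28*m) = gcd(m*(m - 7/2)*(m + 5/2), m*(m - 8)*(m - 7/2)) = m^2 - 7*m/2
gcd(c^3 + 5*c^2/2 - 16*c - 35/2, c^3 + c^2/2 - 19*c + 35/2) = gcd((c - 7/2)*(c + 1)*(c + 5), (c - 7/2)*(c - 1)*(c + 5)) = c^2 + 3*c/2 - 35/2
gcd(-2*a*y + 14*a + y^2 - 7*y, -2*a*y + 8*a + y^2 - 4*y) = -2*a + y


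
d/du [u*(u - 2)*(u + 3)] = 3*u^2 + 2*u - 6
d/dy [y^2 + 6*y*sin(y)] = 6*y*cos(y) + 2*y + 6*sin(y)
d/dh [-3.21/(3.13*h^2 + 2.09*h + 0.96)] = (20.0946*h + 6.7089)/(3.13*h^2 + 2.09*h + 0.96)^2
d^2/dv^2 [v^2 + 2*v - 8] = 2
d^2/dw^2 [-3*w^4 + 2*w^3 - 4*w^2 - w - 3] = -36*w^2 + 12*w - 8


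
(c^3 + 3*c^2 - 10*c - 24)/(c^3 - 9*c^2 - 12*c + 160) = (c^2 - c - 6)/(c^2 - 13*c + 40)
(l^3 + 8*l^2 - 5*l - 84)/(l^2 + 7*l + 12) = (l^2 + 4*l - 21)/(l + 3)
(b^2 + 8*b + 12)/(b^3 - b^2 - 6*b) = (b + 6)/(b*(b - 3))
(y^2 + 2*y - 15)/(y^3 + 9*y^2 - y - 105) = 1/(y + 7)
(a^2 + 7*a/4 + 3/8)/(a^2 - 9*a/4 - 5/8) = (2*a + 3)/(2*a - 5)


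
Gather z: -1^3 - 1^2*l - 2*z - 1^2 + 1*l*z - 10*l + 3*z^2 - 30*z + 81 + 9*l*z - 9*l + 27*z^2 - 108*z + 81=-20*l + 30*z^2 + z*(10*l - 140) + 160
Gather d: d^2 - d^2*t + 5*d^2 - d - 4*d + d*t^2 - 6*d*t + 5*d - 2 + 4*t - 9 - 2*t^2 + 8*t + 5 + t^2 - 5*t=d^2*(6 - t) + d*(t^2 - 6*t) - t^2 + 7*t - 6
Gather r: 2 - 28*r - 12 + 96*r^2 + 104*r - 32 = 96*r^2 + 76*r - 42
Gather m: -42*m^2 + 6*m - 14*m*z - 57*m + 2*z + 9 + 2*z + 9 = -42*m^2 + m*(-14*z - 51) + 4*z + 18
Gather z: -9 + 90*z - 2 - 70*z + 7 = 20*z - 4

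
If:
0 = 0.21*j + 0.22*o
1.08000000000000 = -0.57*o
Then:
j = 1.98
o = -1.89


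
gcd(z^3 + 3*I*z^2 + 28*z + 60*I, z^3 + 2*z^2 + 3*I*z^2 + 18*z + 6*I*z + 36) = z + 6*I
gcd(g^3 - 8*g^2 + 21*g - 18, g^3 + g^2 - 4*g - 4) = g - 2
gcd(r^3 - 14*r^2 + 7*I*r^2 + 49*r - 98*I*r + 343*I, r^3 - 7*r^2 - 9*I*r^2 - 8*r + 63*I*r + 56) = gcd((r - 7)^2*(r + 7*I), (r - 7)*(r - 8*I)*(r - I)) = r - 7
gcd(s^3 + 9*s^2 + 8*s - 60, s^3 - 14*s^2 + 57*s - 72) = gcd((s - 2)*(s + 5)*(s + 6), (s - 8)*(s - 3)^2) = 1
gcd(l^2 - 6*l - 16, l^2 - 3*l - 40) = l - 8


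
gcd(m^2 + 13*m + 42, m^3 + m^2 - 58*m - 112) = m + 7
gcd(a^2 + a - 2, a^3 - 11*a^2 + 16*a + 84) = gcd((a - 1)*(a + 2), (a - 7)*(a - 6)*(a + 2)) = a + 2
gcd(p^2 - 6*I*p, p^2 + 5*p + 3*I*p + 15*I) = 1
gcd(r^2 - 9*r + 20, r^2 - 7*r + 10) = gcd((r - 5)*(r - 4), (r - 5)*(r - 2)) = r - 5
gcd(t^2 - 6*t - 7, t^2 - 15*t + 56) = t - 7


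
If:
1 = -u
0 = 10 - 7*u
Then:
No Solution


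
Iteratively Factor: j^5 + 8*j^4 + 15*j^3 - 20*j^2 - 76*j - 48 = (j - 2)*(j^4 + 10*j^3 + 35*j^2 + 50*j + 24) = (j - 2)*(j + 4)*(j^3 + 6*j^2 + 11*j + 6) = (j - 2)*(j + 3)*(j + 4)*(j^2 + 3*j + 2) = (j - 2)*(j + 1)*(j + 3)*(j + 4)*(j + 2)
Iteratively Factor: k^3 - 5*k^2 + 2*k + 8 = (k - 2)*(k^2 - 3*k - 4) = (k - 4)*(k - 2)*(k + 1)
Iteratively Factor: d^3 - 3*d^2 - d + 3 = (d - 3)*(d^2 - 1) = (d - 3)*(d + 1)*(d - 1)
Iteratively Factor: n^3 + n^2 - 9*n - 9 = (n + 1)*(n^2 - 9) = (n - 3)*(n + 1)*(n + 3)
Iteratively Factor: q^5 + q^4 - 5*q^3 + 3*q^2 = (q - 1)*(q^4 + 2*q^3 - 3*q^2) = q*(q - 1)*(q^3 + 2*q^2 - 3*q) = q*(q - 1)*(q + 3)*(q^2 - q) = q^2*(q - 1)*(q + 3)*(q - 1)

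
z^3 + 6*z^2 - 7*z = z*(z - 1)*(z + 7)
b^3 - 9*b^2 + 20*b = b*(b - 5)*(b - 4)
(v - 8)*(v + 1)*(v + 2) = v^3 - 5*v^2 - 22*v - 16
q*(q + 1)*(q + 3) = q^3 + 4*q^2 + 3*q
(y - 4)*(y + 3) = y^2 - y - 12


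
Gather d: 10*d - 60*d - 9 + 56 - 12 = 35 - 50*d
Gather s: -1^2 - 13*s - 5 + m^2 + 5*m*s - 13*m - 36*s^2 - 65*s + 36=m^2 - 13*m - 36*s^2 + s*(5*m - 78) + 30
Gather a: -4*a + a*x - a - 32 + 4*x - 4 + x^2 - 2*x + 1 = a*(x - 5) + x^2 + 2*x - 35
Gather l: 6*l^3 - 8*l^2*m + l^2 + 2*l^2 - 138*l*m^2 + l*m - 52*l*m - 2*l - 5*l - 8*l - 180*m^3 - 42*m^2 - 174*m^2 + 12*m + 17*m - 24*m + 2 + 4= 6*l^3 + l^2*(3 - 8*m) + l*(-138*m^2 - 51*m - 15) - 180*m^3 - 216*m^2 + 5*m + 6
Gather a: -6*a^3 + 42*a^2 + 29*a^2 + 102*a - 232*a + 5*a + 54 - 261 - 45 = -6*a^3 + 71*a^2 - 125*a - 252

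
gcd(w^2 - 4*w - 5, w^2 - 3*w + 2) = 1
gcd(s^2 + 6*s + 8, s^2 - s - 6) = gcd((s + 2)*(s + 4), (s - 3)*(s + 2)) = s + 2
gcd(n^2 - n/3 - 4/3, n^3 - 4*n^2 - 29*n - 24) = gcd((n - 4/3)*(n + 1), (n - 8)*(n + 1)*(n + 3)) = n + 1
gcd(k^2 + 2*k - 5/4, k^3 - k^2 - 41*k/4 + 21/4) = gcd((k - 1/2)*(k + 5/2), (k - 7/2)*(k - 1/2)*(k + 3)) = k - 1/2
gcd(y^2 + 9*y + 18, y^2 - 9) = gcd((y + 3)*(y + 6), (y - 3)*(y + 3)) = y + 3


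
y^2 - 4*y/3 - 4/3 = (y - 2)*(y + 2/3)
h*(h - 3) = h^2 - 3*h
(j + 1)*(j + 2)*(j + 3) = j^3 + 6*j^2 + 11*j + 6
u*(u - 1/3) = u^2 - u/3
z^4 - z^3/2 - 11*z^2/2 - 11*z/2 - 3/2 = (z - 3)*(z + 1/2)*(z + 1)^2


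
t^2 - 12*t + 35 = (t - 7)*(t - 5)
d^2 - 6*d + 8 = (d - 4)*(d - 2)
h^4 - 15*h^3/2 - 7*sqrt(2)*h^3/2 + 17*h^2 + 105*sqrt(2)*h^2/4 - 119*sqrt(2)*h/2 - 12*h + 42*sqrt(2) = (h - 4)*(h - 2)*(h - 3/2)*(h - 7*sqrt(2)/2)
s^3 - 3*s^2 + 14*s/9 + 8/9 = (s - 2)*(s - 4/3)*(s + 1/3)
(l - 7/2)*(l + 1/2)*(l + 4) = l^3 + l^2 - 55*l/4 - 7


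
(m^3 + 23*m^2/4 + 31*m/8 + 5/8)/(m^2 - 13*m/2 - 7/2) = (4*m^2 + 21*m + 5)/(4*(m - 7))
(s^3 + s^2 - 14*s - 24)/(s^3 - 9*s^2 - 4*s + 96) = (s + 2)/(s - 8)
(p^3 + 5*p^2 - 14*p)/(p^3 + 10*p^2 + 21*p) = (p - 2)/(p + 3)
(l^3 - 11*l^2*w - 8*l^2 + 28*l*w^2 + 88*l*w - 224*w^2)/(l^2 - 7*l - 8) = (l^2 - 11*l*w + 28*w^2)/(l + 1)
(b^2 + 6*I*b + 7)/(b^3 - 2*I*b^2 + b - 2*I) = (b + 7*I)/(b^2 - I*b + 2)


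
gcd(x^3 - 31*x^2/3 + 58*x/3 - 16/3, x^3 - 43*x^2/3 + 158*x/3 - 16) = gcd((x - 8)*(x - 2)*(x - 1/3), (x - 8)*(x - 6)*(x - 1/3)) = x^2 - 25*x/3 + 8/3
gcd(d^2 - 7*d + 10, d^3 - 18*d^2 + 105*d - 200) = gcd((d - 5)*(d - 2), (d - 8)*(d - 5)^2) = d - 5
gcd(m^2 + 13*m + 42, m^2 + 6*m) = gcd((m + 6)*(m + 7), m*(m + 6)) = m + 6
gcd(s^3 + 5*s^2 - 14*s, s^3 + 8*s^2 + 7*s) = s^2 + 7*s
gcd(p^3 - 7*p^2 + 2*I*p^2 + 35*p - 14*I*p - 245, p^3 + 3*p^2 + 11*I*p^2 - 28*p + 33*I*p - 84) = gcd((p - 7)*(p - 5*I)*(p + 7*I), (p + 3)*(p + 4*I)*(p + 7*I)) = p + 7*I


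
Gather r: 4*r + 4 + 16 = 4*r + 20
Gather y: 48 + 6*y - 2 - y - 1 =5*y + 45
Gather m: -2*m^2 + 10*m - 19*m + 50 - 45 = -2*m^2 - 9*m + 5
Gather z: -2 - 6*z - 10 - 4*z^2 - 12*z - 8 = -4*z^2 - 18*z - 20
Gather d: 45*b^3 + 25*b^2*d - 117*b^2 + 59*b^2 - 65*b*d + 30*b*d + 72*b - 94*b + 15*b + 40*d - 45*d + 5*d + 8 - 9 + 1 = 45*b^3 - 58*b^2 - 7*b + d*(25*b^2 - 35*b)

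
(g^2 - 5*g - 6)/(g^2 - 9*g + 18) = (g + 1)/(g - 3)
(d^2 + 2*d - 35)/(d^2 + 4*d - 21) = (d - 5)/(d - 3)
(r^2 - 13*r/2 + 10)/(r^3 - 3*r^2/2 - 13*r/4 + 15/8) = 4*(r - 4)/(4*r^2 + 4*r - 3)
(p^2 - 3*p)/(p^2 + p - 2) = p*(p - 3)/(p^2 + p - 2)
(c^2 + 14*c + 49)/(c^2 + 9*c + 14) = (c + 7)/(c + 2)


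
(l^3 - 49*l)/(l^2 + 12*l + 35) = l*(l - 7)/(l + 5)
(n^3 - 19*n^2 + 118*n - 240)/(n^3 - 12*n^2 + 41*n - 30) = (n - 8)/(n - 1)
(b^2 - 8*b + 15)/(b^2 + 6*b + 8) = (b^2 - 8*b + 15)/(b^2 + 6*b + 8)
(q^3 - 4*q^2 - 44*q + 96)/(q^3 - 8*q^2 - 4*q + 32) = (q + 6)/(q + 2)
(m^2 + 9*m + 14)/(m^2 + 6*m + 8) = (m + 7)/(m + 4)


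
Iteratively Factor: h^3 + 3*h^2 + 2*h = (h + 2)*(h^2 + h) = (h + 1)*(h + 2)*(h)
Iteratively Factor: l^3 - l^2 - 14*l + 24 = (l + 4)*(l^2 - 5*l + 6) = (l - 3)*(l + 4)*(l - 2)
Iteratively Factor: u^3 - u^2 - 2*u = (u)*(u^2 - u - 2) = u*(u - 2)*(u + 1)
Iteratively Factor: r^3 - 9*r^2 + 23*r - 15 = (r - 3)*(r^2 - 6*r + 5) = (r - 5)*(r - 3)*(r - 1)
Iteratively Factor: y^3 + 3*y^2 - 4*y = (y + 4)*(y^2 - y) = y*(y + 4)*(y - 1)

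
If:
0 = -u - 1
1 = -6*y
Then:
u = -1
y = -1/6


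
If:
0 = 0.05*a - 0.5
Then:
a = 10.00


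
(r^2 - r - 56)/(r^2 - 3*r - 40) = (r + 7)/(r + 5)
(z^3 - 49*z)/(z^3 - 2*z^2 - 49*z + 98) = z/(z - 2)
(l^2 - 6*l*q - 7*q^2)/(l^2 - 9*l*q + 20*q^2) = (l^2 - 6*l*q - 7*q^2)/(l^2 - 9*l*q + 20*q^2)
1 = 1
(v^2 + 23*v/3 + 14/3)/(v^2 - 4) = (3*v^2 + 23*v + 14)/(3*(v^2 - 4))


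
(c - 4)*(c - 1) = c^2 - 5*c + 4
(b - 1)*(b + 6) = b^2 + 5*b - 6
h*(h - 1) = h^2 - h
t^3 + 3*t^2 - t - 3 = (t - 1)*(t + 1)*(t + 3)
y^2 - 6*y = y*(y - 6)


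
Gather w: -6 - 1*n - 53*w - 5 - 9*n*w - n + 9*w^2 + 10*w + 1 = -2*n + 9*w^2 + w*(-9*n - 43) - 10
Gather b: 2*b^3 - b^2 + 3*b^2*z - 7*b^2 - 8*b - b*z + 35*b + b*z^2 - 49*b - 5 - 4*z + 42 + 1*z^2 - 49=2*b^3 + b^2*(3*z - 8) + b*(z^2 - z - 22) + z^2 - 4*z - 12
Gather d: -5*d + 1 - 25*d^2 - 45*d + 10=-25*d^2 - 50*d + 11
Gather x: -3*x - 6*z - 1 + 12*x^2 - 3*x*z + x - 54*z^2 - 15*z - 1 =12*x^2 + x*(-3*z - 2) - 54*z^2 - 21*z - 2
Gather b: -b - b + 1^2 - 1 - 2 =-2*b - 2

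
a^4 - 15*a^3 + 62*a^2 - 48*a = a*(a - 8)*(a - 6)*(a - 1)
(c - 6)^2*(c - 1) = c^3 - 13*c^2 + 48*c - 36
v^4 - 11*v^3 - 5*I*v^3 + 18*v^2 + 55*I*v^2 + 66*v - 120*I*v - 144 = (v - 8)*(v - 3)*(v - 3*I)*(v - 2*I)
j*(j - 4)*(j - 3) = j^3 - 7*j^2 + 12*j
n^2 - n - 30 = (n - 6)*(n + 5)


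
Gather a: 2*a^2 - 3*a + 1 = 2*a^2 - 3*a + 1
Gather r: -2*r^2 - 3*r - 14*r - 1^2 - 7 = -2*r^2 - 17*r - 8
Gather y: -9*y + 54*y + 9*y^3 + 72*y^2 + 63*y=9*y^3 + 72*y^2 + 108*y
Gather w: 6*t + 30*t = 36*t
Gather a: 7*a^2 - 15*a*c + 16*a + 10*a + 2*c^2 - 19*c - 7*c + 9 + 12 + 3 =7*a^2 + a*(26 - 15*c) + 2*c^2 - 26*c + 24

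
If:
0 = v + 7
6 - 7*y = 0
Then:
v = -7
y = 6/7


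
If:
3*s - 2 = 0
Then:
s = 2/3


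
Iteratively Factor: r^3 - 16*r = (r - 4)*(r^2 + 4*r) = (r - 4)*(r + 4)*(r)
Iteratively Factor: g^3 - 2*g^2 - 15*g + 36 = (g - 3)*(g^2 + g - 12) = (g - 3)*(g + 4)*(g - 3)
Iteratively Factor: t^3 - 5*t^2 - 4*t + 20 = (t - 5)*(t^2 - 4) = (t - 5)*(t + 2)*(t - 2)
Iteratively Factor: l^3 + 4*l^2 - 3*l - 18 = (l - 2)*(l^2 + 6*l + 9) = (l - 2)*(l + 3)*(l + 3)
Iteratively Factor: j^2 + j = (j)*(j + 1)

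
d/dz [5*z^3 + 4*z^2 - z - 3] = 15*z^2 + 8*z - 1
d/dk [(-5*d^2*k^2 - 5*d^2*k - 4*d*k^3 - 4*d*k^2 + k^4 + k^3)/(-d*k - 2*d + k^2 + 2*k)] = (k*(-d + 2*k + 2)*(5*d^2*k + 5*d^2 + 4*d*k^2 + 4*d*k - k^3 - k^2) + (d*k + 2*d - k^2 - 2*k)*(10*d^2*k + 5*d^2 + 12*d*k^2 + 8*d*k - 4*k^3 - 3*k^2))/(d*k + 2*d - k^2 - 2*k)^2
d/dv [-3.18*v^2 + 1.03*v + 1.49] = 1.03 - 6.36*v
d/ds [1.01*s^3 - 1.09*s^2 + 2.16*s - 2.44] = 3.03*s^2 - 2.18*s + 2.16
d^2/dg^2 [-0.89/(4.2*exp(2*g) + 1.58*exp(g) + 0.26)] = (-0.89*(8.4*exp(g) + 1.58)*(16.8*exp(g) + 3.16)*exp(g) + (14.952*exp(g) + 1.4062)*(4.2*exp(2*g) + 1.58*exp(g) + 0.26))*exp(g)/(4.2*exp(2*g) + 1.58*exp(g) + 0.26)^3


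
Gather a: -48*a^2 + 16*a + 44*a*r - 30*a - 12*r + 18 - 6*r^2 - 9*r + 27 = -48*a^2 + a*(44*r - 14) - 6*r^2 - 21*r + 45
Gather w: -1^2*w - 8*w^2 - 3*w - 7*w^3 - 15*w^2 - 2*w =-7*w^3 - 23*w^2 - 6*w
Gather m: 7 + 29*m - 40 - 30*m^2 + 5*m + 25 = -30*m^2 + 34*m - 8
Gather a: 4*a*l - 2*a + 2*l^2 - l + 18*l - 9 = a*(4*l - 2) + 2*l^2 + 17*l - 9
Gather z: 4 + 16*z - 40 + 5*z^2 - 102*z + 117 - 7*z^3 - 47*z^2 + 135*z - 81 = -7*z^3 - 42*z^2 + 49*z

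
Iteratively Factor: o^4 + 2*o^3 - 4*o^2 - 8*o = (o + 2)*(o^3 - 4*o) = o*(o + 2)*(o^2 - 4) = o*(o - 2)*(o + 2)*(o + 2)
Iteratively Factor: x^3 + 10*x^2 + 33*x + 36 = (x + 3)*(x^2 + 7*x + 12) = (x + 3)^2*(x + 4)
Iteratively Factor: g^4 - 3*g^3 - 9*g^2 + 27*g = (g)*(g^3 - 3*g^2 - 9*g + 27) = g*(g - 3)*(g^2 - 9) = g*(g - 3)*(g + 3)*(g - 3)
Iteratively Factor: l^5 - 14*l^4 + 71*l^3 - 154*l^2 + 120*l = (l - 5)*(l^4 - 9*l^3 + 26*l^2 - 24*l) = (l - 5)*(l - 4)*(l^3 - 5*l^2 + 6*l) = (l - 5)*(l - 4)*(l - 3)*(l^2 - 2*l) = (l - 5)*(l - 4)*(l - 3)*(l - 2)*(l)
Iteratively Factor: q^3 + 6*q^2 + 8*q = (q + 4)*(q^2 + 2*q) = (q + 2)*(q + 4)*(q)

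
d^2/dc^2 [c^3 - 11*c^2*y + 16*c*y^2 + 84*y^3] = 6*c - 22*y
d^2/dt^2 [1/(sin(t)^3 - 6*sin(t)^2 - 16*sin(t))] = (-9*sin(t)^3 + 66*sin(t)^2 - 100*sin(t) - 384 - 136/sin(t) + 576/sin(t)^2 + 512/sin(t)^3)/((sin(t) - 8)^3*(sin(t) + 2)^3)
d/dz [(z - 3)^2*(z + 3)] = 3*(z - 3)*(z + 1)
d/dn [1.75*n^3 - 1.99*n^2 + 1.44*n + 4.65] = 5.25*n^2 - 3.98*n + 1.44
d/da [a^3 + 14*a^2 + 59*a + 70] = 3*a^2 + 28*a + 59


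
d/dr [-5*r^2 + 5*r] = 5 - 10*r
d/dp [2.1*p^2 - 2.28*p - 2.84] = 4.2*p - 2.28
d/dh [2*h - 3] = 2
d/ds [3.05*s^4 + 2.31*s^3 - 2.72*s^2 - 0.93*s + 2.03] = 12.2*s^3 + 6.93*s^2 - 5.44*s - 0.93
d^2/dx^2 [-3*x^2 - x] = -6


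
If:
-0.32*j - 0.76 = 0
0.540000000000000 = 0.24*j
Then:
No Solution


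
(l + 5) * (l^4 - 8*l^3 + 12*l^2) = l^5 - 3*l^4 - 28*l^3 + 60*l^2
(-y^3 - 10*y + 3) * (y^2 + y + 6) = -y^5 - y^4 - 16*y^3 - 7*y^2 - 57*y + 18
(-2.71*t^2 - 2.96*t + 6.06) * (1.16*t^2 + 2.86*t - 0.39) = -3.1436*t^4 - 11.1842*t^3 - 0.379100000000001*t^2 + 18.486*t - 2.3634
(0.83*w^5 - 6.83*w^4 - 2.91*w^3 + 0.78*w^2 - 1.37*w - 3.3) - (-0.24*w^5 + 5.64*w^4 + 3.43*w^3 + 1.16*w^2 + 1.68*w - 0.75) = 1.07*w^5 - 12.47*w^4 - 6.34*w^3 - 0.38*w^2 - 3.05*w - 2.55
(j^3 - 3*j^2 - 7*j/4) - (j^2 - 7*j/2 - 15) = j^3 - 4*j^2 + 7*j/4 + 15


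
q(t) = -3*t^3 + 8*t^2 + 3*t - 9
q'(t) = -9*t^2 + 16*t + 3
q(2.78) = -3.29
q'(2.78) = -22.08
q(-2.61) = 91.01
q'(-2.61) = -100.07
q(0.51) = -5.79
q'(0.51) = 8.82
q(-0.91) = -2.84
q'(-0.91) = -19.01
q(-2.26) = 59.71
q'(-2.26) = -79.13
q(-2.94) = 127.57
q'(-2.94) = -121.83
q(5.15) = -191.14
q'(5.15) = -153.30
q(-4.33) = 371.55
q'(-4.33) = -235.02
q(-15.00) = 11871.00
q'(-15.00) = -2262.00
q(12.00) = -4005.00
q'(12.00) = -1101.00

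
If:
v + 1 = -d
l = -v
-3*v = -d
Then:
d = -3/4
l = 1/4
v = -1/4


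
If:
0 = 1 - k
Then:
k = 1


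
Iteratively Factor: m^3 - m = (m)*(m^2 - 1) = m*(m + 1)*(m - 1)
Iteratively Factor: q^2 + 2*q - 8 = (q + 4)*(q - 2)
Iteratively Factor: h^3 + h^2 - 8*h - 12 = (h + 2)*(h^2 - h - 6) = (h - 3)*(h + 2)*(h + 2)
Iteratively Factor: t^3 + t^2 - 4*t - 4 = (t + 2)*(t^2 - t - 2) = (t - 2)*(t + 2)*(t + 1)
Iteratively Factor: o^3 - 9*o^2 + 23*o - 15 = (o - 1)*(o^2 - 8*o + 15) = (o - 5)*(o - 1)*(o - 3)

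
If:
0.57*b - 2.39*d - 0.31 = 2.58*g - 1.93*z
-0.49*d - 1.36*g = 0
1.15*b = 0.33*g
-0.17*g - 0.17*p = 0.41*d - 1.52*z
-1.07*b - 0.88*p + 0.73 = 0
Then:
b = 0.01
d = -0.12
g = 0.04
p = 0.81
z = 0.06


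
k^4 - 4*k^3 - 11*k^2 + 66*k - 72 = (k - 3)^2*(k - 2)*(k + 4)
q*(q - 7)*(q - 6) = q^3 - 13*q^2 + 42*q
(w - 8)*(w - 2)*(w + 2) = w^3 - 8*w^2 - 4*w + 32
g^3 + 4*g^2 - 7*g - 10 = (g - 2)*(g + 1)*(g + 5)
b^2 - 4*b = b*(b - 4)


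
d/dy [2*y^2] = 4*y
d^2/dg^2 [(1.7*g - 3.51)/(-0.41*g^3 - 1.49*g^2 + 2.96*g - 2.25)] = (-1.71462*g^5 + 0.849191999999997*g^4 + 22.633564*g^3 + 40.01589*g^2 - 78.115374*g + 15.327882)/(0.068921*g^9 + 0.751407*g^8 + 1.237995*g^7 - 6.40696*g^6 - 0.690570000000001*g^5 + 37.766427*g^4 - 79.247861*g^3 + 81.770175*g^2 - 44.955*g + 11.390625)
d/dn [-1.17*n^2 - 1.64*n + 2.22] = -2.34*n - 1.64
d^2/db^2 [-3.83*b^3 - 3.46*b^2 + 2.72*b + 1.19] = -22.98*b - 6.92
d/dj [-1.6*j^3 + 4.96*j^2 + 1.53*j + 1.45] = -4.8*j^2 + 9.92*j + 1.53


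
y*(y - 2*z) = y^2 - 2*y*z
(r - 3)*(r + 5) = r^2 + 2*r - 15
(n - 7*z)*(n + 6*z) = n^2 - n*z - 42*z^2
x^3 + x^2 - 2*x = x*(x - 1)*(x + 2)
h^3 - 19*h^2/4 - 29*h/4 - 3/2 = (h - 6)*(h + 1/4)*(h + 1)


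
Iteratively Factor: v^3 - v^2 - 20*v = (v + 4)*(v^2 - 5*v) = (v - 5)*(v + 4)*(v)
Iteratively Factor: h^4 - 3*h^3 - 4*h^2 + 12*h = (h)*(h^3 - 3*h^2 - 4*h + 12) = h*(h + 2)*(h^2 - 5*h + 6) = h*(h - 2)*(h + 2)*(h - 3)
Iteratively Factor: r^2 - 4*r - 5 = (r - 5)*(r + 1)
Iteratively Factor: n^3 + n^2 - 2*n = (n + 2)*(n^2 - n) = (n - 1)*(n + 2)*(n)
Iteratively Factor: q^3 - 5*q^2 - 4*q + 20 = (q - 5)*(q^2 - 4) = (q - 5)*(q + 2)*(q - 2)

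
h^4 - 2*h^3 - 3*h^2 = h^2*(h - 3)*(h + 1)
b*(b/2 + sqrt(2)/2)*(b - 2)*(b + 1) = b^4/2 - b^3/2 + sqrt(2)*b^3/2 - b^2 - sqrt(2)*b^2/2 - sqrt(2)*b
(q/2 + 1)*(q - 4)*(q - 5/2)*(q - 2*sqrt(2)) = q^4/2 - 9*q^3/4 - sqrt(2)*q^3 - 3*q^2/2 + 9*sqrt(2)*q^2/2 + 3*sqrt(2)*q + 10*q - 20*sqrt(2)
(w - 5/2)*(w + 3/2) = w^2 - w - 15/4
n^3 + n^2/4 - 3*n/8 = n*(n - 1/2)*(n + 3/4)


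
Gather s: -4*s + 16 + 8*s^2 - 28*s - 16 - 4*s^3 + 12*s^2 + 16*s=-4*s^3 + 20*s^2 - 16*s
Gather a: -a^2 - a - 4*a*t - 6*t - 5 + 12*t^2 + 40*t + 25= -a^2 + a*(-4*t - 1) + 12*t^2 + 34*t + 20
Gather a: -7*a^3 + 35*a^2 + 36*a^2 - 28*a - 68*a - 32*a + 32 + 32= -7*a^3 + 71*a^2 - 128*a + 64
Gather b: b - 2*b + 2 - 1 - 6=-b - 5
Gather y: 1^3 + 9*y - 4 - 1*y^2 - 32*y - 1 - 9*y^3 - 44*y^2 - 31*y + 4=-9*y^3 - 45*y^2 - 54*y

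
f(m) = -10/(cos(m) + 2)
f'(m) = -10*sin(m)/(cos(m) + 2)^2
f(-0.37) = -3.41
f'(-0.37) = 0.42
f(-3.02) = -9.93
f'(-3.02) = 1.20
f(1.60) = -5.07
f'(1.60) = -2.57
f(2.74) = -9.26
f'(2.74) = -3.35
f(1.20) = -4.23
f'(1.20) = -1.67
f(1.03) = -3.98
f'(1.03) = -1.36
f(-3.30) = -9.88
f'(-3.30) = -1.54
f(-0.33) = -3.39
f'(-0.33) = 0.37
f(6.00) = -3.38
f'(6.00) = 0.32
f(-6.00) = -3.38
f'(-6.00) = -0.32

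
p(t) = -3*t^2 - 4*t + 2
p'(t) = -6*t - 4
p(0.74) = -2.60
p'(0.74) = -8.44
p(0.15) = 1.33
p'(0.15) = -4.90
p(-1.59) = 0.78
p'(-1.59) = 5.54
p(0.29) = 0.59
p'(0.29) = -5.74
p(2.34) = -23.79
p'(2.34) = -18.04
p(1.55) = -11.41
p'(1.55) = -13.30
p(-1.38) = 1.81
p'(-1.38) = 4.28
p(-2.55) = -7.31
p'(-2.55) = 11.30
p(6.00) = -130.00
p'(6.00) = -40.00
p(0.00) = 2.00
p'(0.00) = -4.00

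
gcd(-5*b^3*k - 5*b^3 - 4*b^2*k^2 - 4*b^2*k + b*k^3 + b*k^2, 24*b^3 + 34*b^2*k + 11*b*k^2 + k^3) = b + k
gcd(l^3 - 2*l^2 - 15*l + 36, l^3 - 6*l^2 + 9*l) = l^2 - 6*l + 9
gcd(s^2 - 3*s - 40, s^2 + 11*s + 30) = s + 5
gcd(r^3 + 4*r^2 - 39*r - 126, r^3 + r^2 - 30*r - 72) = r^2 - 3*r - 18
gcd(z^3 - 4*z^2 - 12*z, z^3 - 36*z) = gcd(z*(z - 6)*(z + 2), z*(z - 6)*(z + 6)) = z^2 - 6*z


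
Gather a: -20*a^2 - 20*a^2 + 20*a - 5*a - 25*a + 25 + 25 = -40*a^2 - 10*a + 50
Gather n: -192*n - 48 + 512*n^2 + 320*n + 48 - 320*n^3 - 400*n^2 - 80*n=-320*n^3 + 112*n^2 + 48*n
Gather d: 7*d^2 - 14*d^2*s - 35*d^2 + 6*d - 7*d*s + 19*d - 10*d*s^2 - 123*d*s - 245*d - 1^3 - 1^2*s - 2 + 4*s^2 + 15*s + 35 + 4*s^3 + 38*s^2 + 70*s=d^2*(-14*s - 28) + d*(-10*s^2 - 130*s - 220) + 4*s^3 + 42*s^2 + 84*s + 32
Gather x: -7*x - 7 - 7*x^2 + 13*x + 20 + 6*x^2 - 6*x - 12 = 1 - x^2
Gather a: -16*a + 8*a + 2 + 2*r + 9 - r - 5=-8*a + r + 6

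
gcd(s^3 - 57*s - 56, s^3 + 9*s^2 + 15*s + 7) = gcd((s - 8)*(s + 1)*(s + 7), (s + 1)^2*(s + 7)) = s^2 + 8*s + 7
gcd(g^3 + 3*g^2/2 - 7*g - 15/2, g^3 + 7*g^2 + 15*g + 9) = g^2 + 4*g + 3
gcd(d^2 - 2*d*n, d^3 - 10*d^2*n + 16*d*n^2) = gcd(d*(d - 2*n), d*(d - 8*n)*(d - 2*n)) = d^2 - 2*d*n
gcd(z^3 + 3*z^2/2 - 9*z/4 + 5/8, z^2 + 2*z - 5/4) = z^2 + 2*z - 5/4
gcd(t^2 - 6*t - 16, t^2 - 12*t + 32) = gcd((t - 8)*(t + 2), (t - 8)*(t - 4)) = t - 8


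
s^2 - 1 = (s - 1)*(s + 1)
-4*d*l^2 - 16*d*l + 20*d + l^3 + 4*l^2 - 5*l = (-4*d + l)*(l - 1)*(l + 5)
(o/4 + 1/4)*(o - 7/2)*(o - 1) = o^3/4 - 7*o^2/8 - o/4 + 7/8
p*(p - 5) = p^2 - 5*p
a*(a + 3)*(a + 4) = a^3 + 7*a^2 + 12*a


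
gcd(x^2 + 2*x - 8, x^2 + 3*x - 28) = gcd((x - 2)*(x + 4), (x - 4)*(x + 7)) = 1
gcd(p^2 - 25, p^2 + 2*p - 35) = p - 5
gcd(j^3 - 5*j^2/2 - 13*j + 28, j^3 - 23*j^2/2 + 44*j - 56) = j - 4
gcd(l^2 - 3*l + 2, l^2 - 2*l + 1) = l - 1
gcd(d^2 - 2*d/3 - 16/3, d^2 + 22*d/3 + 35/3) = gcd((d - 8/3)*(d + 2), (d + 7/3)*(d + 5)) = 1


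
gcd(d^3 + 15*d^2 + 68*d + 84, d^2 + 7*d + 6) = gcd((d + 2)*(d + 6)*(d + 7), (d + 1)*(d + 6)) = d + 6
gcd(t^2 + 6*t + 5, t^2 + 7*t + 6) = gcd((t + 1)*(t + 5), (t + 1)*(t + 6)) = t + 1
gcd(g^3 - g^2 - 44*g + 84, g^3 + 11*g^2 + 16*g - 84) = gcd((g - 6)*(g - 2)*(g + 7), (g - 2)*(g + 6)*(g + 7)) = g^2 + 5*g - 14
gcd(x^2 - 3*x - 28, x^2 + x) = 1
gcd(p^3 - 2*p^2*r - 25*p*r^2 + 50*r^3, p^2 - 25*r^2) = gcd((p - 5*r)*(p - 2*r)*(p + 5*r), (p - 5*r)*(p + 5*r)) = p^2 - 25*r^2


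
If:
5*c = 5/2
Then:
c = 1/2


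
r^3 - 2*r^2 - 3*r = r*(r - 3)*(r + 1)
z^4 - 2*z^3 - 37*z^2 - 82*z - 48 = (z - 8)*(z + 1)*(z + 2)*(z + 3)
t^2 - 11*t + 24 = (t - 8)*(t - 3)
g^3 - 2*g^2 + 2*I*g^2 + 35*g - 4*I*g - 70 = (g - 2)*(g - 5*I)*(g + 7*I)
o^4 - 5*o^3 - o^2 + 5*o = o*(o - 5)*(o - 1)*(o + 1)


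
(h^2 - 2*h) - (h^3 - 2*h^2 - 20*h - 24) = -h^3 + 3*h^2 + 18*h + 24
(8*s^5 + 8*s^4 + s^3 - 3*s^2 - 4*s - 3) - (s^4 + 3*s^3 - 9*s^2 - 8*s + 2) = 8*s^5 + 7*s^4 - 2*s^3 + 6*s^2 + 4*s - 5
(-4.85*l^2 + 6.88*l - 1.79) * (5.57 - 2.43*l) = 11.7855*l^3 - 43.7329*l^2 + 42.6713*l - 9.9703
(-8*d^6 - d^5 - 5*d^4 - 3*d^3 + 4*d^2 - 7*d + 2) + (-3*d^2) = -8*d^6 - d^5 - 5*d^4 - 3*d^3 + d^2 - 7*d + 2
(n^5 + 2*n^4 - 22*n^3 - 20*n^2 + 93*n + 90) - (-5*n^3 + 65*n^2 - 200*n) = n^5 + 2*n^4 - 17*n^3 - 85*n^2 + 293*n + 90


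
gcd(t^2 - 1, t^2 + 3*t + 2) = t + 1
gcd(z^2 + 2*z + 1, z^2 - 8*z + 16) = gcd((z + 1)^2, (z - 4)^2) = 1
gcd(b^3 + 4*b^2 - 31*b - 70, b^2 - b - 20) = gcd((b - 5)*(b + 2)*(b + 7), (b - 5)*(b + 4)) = b - 5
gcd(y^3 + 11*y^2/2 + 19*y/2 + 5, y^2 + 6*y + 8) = y + 2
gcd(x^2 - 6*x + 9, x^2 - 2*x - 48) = 1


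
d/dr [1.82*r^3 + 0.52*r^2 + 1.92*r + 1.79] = 5.46*r^2 + 1.04*r + 1.92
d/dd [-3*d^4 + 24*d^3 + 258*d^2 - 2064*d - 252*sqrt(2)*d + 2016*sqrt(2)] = -12*d^3 + 72*d^2 + 516*d - 2064 - 252*sqrt(2)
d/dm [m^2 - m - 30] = 2*m - 1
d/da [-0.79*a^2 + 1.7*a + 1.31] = 1.7 - 1.58*a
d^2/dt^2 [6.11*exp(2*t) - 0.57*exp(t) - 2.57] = (24.44*exp(t) - 0.57)*exp(t)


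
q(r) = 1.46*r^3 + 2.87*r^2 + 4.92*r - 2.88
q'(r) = 4.38*r^2 + 5.74*r + 4.92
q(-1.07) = -6.65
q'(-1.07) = 3.79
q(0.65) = 1.93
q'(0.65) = 10.50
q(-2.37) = -17.86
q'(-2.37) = 15.92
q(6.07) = 459.26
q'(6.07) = 201.14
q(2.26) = 39.75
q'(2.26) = 40.26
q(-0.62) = -5.18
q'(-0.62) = 3.04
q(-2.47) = -19.52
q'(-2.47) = 17.46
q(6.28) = 502.81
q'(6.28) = 213.71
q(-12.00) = -2171.52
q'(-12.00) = 566.76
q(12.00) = 2992.32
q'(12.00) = 704.52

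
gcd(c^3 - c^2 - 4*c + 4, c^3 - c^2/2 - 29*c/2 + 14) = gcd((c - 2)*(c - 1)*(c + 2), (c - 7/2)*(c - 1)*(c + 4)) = c - 1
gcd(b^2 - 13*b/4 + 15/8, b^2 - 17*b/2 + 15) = b - 5/2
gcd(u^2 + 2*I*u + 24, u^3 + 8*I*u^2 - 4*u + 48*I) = u + 6*I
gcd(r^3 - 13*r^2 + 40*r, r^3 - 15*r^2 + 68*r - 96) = r - 8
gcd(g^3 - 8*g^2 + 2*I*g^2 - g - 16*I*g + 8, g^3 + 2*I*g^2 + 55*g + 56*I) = g + I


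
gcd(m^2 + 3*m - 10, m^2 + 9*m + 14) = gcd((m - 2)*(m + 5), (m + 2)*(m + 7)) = 1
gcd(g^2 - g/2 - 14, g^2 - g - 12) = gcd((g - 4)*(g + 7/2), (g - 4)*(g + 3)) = g - 4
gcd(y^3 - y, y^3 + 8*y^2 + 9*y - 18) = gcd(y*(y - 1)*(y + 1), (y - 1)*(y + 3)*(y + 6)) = y - 1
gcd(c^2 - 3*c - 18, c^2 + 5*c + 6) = c + 3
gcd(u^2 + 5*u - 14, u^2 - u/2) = 1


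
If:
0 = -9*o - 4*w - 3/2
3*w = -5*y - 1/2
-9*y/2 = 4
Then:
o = -365/486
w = 71/54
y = -8/9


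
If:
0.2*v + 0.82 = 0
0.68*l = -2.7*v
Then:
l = 16.28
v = -4.10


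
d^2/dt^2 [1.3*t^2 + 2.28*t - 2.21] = 2.60000000000000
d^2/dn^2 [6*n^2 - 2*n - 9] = 12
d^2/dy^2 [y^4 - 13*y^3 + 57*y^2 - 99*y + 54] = 12*y^2 - 78*y + 114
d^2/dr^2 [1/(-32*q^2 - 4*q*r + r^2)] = 2*(-32*q^2 - 4*q*r + r^2 - 4*(2*q - r)^2)/(32*q^2 + 4*q*r - r^2)^3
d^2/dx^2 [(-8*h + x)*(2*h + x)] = 2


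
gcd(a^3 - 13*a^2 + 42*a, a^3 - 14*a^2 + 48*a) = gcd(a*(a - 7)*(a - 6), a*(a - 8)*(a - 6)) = a^2 - 6*a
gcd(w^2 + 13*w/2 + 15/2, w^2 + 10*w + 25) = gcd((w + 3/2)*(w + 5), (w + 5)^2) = w + 5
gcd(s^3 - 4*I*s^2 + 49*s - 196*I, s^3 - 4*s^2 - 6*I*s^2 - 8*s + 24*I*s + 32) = s - 4*I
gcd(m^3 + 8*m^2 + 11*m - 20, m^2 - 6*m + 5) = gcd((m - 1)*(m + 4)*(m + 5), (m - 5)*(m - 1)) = m - 1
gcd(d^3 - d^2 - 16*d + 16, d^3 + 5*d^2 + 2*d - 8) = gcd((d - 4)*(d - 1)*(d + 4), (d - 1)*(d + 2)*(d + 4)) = d^2 + 3*d - 4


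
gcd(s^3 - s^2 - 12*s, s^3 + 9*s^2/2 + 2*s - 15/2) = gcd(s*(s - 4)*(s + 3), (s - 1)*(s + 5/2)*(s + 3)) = s + 3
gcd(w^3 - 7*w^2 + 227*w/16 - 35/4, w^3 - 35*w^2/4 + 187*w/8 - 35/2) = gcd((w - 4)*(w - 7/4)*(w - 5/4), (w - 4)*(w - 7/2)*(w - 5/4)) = w^2 - 21*w/4 + 5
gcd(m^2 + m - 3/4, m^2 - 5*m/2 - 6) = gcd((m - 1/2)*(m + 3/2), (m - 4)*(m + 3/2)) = m + 3/2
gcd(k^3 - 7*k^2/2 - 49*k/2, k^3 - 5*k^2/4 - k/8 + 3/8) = 1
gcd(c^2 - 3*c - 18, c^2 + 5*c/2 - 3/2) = c + 3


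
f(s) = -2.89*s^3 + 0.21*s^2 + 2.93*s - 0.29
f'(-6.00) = -311.71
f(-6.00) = 613.93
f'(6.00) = -306.67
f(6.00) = -599.39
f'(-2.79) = -65.73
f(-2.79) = 55.93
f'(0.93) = -4.18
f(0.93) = 0.29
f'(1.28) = -10.74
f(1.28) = -2.26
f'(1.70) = -21.41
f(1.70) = -8.90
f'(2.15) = -36.24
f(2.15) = -21.74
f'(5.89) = -295.38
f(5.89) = -566.28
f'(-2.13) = -37.30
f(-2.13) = 22.35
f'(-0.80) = -2.95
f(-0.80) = -1.02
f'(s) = -8.67*s^2 + 0.42*s + 2.93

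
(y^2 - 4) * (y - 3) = y^3 - 3*y^2 - 4*y + 12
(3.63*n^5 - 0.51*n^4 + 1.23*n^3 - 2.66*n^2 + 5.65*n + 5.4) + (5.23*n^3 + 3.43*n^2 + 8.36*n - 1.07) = 3.63*n^5 - 0.51*n^4 + 6.46*n^3 + 0.77*n^2 + 14.01*n + 4.33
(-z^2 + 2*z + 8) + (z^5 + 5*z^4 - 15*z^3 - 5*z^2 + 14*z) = z^5 + 5*z^4 - 15*z^3 - 6*z^2 + 16*z + 8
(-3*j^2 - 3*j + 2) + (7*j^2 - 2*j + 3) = 4*j^2 - 5*j + 5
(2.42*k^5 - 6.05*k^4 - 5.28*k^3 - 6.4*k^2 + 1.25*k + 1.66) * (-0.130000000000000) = -0.3146*k^5 + 0.7865*k^4 + 0.6864*k^3 + 0.832*k^2 - 0.1625*k - 0.2158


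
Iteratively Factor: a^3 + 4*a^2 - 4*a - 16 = (a + 2)*(a^2 + 2*a - 8) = (a + 2)*(a + 4)*(a - 2)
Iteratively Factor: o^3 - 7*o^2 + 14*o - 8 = (o - 4)*(o^2 - 3*o + 2) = (o - 4)*(o - 1)*(o - 2)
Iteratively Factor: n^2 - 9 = (n + 3)*(n - 3)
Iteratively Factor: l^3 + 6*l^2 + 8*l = (l)*(l^2 + 6*l + 8) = l*(l + 4)*(l + 2)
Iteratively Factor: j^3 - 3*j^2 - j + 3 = (j + 1)*(j^2 - 4*j + 3) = (j - 1)*(j + 1)*(j - 3)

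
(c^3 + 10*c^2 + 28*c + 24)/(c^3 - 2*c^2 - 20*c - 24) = (c + 6)/(c - 6)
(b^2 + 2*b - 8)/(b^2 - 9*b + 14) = (b + 4)/(b - 7)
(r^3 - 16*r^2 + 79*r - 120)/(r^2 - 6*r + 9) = (r^2 - 13*r + 40)/(r - 3)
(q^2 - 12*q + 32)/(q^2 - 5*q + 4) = (q - 8)/(q - 1)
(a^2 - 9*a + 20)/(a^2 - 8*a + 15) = (a - 4)/(a - 3)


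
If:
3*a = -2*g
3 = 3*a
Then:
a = 1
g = -3/2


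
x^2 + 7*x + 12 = (x + 3)*(x + 4)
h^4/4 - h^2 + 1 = (h/2 + sqrt(2)/2)^2*(h - sqrt(2))^2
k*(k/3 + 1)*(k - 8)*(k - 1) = k^4/3 - 2*k^3 - 19*k^2/3 + 8*k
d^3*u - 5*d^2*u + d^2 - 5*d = d*(d - 5)*(d*u + 1)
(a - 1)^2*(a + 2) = a^3 - 3*a + 2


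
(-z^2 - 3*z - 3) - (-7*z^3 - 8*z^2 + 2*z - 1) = 7*z^3 + 7*z^2 - 5*z - 2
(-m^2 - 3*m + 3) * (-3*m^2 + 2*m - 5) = 3*m^4 + 7*m^3 - 10*m^2 + 21*m - 15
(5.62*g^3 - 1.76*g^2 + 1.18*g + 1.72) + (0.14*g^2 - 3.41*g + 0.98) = 5.62*g^3 - 1.62*g^2 - 2.23*g + 2.7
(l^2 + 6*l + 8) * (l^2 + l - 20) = l^4 + 7*l^3 - 6*l^2 - 112*l - 160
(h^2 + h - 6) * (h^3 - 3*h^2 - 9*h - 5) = h^5 - 2*h^4 - 18*h^3 + 4*h^2 + 49*h + 30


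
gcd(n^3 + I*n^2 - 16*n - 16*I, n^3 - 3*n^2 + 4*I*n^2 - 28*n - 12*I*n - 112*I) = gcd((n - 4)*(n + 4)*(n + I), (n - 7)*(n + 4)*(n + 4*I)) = n + 4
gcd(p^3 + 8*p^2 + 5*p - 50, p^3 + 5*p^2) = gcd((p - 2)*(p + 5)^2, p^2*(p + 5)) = p + 5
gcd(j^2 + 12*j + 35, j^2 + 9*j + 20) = j + 5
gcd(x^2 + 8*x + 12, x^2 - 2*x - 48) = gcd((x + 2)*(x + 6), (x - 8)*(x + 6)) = x + 6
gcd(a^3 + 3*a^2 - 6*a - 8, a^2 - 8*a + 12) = a - 2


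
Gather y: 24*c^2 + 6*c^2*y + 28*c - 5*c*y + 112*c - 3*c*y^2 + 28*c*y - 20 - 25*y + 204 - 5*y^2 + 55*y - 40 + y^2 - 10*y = 24*c^2 + 140*c + y^2*(-3*c - 4) + y*(6*c^2 + 23*c + 20) + 144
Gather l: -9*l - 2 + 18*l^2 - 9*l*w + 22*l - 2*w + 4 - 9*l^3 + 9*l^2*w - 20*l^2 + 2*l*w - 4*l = -9*l^3 + l^2*(9*w - 2) + l*(9 - 7*w) - 2*w + 2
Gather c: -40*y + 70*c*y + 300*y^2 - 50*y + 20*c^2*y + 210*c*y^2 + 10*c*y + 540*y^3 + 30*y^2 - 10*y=20*c^2*y + c*(210*y^2 + 80*y) + 540*y^3 + 330*y^2 - 100*y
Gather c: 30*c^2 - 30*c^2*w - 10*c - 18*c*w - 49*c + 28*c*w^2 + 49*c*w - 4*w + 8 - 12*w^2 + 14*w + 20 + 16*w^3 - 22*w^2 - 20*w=c^2*(30 - 30*w) + c*(28*w^2 + 31*w - 59) + 16*w^3 - 34*w^2 - 10*w + 28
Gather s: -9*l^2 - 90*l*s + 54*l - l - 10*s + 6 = -9*l^2 + 53*l + s*(-90*l - 10) + 6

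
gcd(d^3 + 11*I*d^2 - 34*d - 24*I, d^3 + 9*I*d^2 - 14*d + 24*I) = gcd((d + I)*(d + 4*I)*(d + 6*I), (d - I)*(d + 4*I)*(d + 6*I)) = d^2 + 10*I*d - 24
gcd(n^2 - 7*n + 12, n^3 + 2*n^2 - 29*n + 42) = n - 3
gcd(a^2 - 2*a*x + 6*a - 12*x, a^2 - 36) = a + 6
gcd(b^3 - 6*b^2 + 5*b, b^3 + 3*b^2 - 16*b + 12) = b - 1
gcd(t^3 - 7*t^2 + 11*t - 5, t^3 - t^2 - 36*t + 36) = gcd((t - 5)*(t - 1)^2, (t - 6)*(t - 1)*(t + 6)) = t - 1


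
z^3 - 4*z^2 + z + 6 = (z - 3)*(z - 2)*(z + 1)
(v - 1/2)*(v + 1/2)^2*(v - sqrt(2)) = v^4 - sqrt(2)*v^3 + v^3/2 - sqrt(2)*v^2/2 - v^2/4 - v/8 + sqrt(2)*v/4 + sqrt(2)/8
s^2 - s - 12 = (s - 4)*(s + 3)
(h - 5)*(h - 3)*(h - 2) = h^3 - 10*h^2 + 31*h - 30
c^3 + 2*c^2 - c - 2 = (c - 1)*(c + 1)*(c + 2)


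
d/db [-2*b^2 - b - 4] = -4*b - 1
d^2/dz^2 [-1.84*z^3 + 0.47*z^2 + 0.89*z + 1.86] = 0.94 - 11.04*z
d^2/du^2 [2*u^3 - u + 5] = 12*u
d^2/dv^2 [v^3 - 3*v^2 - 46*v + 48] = 6*v - 6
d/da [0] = 0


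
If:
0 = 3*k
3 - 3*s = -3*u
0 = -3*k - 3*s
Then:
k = 0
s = 0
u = -1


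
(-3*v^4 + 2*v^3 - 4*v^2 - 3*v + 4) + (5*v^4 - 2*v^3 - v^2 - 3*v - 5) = 2*v^4 - 5*v^2 - 6*v - 1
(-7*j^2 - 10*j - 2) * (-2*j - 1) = 14*j^3 + 27*j^2 + 14*j + 2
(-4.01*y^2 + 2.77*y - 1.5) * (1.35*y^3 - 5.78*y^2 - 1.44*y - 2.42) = -5.4135*y^5 + 26.9173*y^4 - 12.2612*y^3 + 14.3854*y^2 - 4.5434*y + 3.63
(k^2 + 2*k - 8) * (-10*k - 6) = -10*k^3 - 26*k^2 + 68*k + 48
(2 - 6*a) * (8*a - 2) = -48*a^2 + 28*a - 4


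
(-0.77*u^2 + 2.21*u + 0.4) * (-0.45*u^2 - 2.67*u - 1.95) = 0.3465*u^4 + 1.0614*u^3 - 4.5792*u^2 - 5.3775*u - 0.78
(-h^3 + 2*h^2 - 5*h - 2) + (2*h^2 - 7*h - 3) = -h^3 + 4*h^2 - 12*h - 5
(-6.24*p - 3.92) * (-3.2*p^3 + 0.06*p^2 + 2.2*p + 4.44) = 19.968*p^4 + 12.1696*p^3 - 13.9632*p^2 - 36.3296*p - 17.4048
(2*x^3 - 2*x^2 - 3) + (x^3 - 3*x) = 3*x^3 - 2*x^2 - 3*x - 3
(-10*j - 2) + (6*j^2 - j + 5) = 6*j^2 - 11*j + 3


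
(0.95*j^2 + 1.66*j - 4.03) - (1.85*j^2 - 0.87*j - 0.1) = -0.9*j^2 + 2.53*j - 3.93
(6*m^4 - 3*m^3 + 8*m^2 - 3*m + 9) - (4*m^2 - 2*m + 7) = 6*m^4 - 3*m^3 + 4*m^2 - m + 2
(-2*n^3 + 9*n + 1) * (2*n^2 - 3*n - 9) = -4*n^5 + 6*n^4 + 36*n^3 - 25*n^2 - 84*n - 9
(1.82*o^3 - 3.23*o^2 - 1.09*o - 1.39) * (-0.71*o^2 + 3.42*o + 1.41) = -1.2922*o^5 + 8.5177*o^4 - 7.7065*o^3 - 7.2952*o^2 - 6.2907*o - 1.9599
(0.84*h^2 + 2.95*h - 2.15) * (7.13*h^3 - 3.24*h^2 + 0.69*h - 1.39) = 5.9892*h^5 + 18.3119*h^4 - 24.3079*h^3 + 7.8339*h^2 - 5.584*h + 2.9885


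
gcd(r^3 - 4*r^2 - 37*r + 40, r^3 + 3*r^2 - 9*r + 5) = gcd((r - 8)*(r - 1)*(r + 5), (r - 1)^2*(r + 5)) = r^2 + 4*r - 5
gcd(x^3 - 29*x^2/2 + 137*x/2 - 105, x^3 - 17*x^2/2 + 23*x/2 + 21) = x^2 - 19*x/2 + 21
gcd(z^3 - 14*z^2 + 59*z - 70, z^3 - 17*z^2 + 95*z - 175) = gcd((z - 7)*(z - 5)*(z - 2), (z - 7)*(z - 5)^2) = z^2 - 12*z + 35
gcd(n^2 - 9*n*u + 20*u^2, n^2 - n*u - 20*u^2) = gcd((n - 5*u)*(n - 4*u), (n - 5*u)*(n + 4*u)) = -n + 5*u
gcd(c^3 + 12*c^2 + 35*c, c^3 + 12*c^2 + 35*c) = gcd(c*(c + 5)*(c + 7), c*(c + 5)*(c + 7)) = c^3 + 12*c^2 + 35*c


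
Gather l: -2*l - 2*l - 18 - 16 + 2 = -4*l - 32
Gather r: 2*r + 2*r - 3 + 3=4*r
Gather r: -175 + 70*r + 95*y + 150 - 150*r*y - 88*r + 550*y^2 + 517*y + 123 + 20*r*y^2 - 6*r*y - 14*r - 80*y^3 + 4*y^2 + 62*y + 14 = r*(20*y^2 - 156*y - 32) - 80*y^3 + 554*y^2 + 674*y + 112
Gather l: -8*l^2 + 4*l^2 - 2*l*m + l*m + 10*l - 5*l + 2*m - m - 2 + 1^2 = -4*l^2 + l*(5 - m) + m - 1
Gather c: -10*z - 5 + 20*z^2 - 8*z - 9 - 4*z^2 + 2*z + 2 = 16*z^2 - 16*z - 12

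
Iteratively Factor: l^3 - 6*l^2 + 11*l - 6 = (l - 3)*(l^2 - 3*l + 2) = (l - 3)*(l - 2)*(l - 1)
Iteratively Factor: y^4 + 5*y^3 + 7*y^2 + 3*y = (y + 1)*(y^3 + 4*y^2 + 3*y) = y*(y + 1)*(y^2 + 4*y + 3) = y*(y + 1)*(y + 3)*(y + 1)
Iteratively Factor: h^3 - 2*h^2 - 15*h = (h)*(h^2 - 2*h - 15) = h*(h + 3)*(h - 5)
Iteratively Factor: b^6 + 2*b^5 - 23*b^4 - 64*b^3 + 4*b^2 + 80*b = (b - 5)*(b^5 + 7*b^4 + 12*b^3 - 4*b^2 - 16*b) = (b - 5)*(b + 4)*(b^4 + 3*b^3 - 4*b) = b*(b - 5)*(b + 4)*(b^3 + 3*b^2 - 4) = b*(b - 5)*(b + 2)*(b + 4)*(b^2 + b - 2) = b*(b - 5)*(b - 1)*(b + 2)*(b + 4)*(b + 2)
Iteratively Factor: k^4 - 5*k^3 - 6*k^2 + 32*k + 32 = (k + 2)*(k^3 - 7*k^2 + 8*k + 16) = (k - 4)*(k + 2)*(k^2 - 3*k - 4) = (k - 4)^2*(k + 2)*(k + 1)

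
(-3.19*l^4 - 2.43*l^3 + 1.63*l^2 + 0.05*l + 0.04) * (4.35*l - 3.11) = -13.8765*l^5 - 0.6496*l^4 + 14.6478*l^3 - 4.8518*l^2 + 0.0185*l - 0.1244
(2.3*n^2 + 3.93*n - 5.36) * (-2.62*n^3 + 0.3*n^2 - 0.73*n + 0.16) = -6.026*n^5 - 9.6066*n^4 + 13.5432*n^3 - 4.1089*n^2 + 4.5416*n - 0.8576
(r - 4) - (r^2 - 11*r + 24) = -r^2 + 12*r - 28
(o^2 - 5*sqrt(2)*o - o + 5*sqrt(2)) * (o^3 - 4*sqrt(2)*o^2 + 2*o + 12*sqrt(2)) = o^5 - 9*sqrt(2)*o^4 - o^4 + 9*sqrt(2)*o^3 + 42*o^3 - 42*o^2 + 2*sqrt(2)*o^2 - 120*o - 2*sqrt(2)*o + 120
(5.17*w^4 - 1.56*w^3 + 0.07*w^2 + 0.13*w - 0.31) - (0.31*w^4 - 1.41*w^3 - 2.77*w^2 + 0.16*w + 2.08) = 4.86*w^4 - 0.15*w^3 + 2.84*w^2 - 0.03*w - 2.39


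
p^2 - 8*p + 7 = (p - 7)*(p - 1)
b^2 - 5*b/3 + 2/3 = (b - 1)*(b - 2/3)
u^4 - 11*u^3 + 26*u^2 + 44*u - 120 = (u - 6)*(u - 5)*(u - 2)*(u + 2)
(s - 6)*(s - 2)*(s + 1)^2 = s^4 - 6*s^3 - 3*s^2 + 16*s + 12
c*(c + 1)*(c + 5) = c^3 + 6*c^2 + 5*c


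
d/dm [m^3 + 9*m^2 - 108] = 3*m*(m + 6)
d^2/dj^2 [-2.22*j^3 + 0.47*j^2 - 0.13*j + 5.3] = 0.94 - 13.32*j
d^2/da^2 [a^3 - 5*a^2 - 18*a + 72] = 6*a - 10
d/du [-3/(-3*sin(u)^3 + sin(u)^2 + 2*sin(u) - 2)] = 3*(-9*sin(u)^2 + 2*sin(u) + 2)*cos(u)/(3*sin(u)^3 - sin(u)^2 - 2*sin(u) + 2)^2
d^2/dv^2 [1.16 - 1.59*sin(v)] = 1.59*sin(v)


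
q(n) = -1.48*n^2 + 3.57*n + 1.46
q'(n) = 3.57 - 2.96*n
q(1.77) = 3.14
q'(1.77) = -1.67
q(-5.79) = -68.83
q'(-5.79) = 20.71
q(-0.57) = -1.06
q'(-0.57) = 5.26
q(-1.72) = -9.06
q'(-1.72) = 8.66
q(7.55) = -55.95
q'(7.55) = -18.78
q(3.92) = -7.29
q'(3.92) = -8.03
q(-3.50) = -29.16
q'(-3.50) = 13.93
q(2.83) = -0.29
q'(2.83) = -4.81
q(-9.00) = -150.55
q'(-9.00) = 30.21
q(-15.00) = -385.09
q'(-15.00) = 47.97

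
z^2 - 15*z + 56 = (z - 8)*(z - 7)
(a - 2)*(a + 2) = a^2 - 4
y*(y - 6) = y^2 - 6*y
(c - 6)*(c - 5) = c^2 - 11*c + 30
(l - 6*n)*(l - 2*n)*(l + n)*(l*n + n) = l^4*n - 7*l^3*n^2 + l^3*n + 4*l^2*n^3 - 7*l^2*n^2 + 12*l*n^4 + 4*l*n^3 + 12*n^4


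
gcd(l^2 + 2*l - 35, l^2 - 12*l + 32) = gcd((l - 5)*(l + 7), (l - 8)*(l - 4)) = 1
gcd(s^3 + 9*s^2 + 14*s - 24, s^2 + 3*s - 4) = s^2 + 3*s - 4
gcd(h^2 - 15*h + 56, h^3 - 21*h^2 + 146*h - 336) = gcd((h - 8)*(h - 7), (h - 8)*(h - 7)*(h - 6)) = h^2 - 15*h + 56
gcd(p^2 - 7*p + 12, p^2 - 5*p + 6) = p - 3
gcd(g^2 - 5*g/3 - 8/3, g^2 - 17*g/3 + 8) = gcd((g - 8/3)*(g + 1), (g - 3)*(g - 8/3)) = g - 8/3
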